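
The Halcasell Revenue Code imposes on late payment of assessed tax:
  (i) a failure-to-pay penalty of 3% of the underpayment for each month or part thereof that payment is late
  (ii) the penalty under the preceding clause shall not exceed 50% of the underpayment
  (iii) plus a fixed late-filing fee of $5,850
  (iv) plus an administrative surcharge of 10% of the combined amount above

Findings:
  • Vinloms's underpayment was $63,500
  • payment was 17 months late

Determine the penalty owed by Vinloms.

Penalty: $41,360

Accrued rate: 3% × 17 = 51%, capped at 50% → 50%
Failure-to-pay penalty: 50% of $63,500 = $31,750
Penalty before surcharge: $31,750 + $5,850 = $37,600
Administrative surcharge: 10% of $37,600 = $3,760
Total penalty: $37,600 + $3,760 = $41,360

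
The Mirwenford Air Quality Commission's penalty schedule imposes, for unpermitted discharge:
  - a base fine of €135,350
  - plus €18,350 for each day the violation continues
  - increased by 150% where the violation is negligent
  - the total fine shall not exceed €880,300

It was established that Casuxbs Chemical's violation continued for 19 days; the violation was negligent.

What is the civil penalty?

€880,300

Per-day component: 19 × €18,350 = €348,650
Base plus per-day: €135,350 + €348,650 = €484,000
Enhancement: 150% of €484,000 = €726,000
Enhanced fine: €484,000 + €726,000 = €1,210,000
Cap at €880,300: €1,210,000 exceeds the cap → €880,300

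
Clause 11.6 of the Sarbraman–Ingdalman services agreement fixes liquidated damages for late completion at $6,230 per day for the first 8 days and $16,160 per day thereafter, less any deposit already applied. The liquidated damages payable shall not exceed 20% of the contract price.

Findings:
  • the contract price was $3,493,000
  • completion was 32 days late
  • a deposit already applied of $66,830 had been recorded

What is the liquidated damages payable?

First 8 days: 8 × $6,230 = $49,840
Remaining days: (32 − 8) × $16,160 = $387,840
Accrued per-day damages: $49,840 + $387,840 = $437,680
Less deposit already applied: $437,680 − $66,830 = $370,850
Cap: 20% of $3,493,000 = $698,600
Cap at $698,600: $370,850 is within the cap, no reduction.

$370,850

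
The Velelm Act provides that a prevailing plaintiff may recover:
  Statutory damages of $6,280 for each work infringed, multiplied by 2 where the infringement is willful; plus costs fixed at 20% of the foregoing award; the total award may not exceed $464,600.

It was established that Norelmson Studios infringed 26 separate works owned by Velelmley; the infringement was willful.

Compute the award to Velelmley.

Statutory damages: 26 × $6,280 = $163,280
Doubled: 2 × $163,280 = $326,560
Costs: 20% of $326,560 = $65,312
Award plus costs: $326,560 + $65,312 = $391,872
Cap at $464,600: $391,872 is within the cap, no reduction.

$391,872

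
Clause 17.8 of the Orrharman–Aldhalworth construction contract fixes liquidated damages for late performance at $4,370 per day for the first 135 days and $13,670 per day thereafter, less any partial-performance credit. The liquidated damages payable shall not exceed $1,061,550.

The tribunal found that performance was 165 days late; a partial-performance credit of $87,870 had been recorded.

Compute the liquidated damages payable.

$912,180

First 135 days: 135 × $4,370 = $589,950
Remaining days: (165 − 135) × $13,670 = $410,100
Accrued per-day damages: $589,950 + $410,100 = $1,000,050
Less partial-performance credit: $1,000,050 − $87,870 = $912,180
Cap at $1,061,550: $912,180 is within the cap, no reduction.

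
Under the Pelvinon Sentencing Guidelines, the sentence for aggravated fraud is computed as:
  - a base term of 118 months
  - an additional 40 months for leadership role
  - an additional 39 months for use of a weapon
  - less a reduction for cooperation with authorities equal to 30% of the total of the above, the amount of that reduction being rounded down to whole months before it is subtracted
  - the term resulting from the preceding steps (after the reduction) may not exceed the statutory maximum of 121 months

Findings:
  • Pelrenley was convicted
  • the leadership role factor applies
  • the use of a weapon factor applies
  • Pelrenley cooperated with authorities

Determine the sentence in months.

Leadership role enhancement: +40 months
Use of a weapon enhancement: +39 months
Adjusted term: 118 months + 40 months + 39 months = 197 months
Cooperation with authorities reduction: 30% of 197 months = 59 months (rounded down)
After reduction: 197 − 59 = 138 months
Cap at 121 months: 138 months exceeds the cap → 121 months

121 months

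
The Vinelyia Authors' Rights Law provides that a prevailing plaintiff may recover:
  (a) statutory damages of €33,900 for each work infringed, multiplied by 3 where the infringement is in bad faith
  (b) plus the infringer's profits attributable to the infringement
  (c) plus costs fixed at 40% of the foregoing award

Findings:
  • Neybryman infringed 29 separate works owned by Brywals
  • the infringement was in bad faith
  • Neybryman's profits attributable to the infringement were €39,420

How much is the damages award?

€4,184,208

Statutory damages: 29 × €33,900 = €983,100
Trebled: 3 × €983,100 = €2,949,300
Combined award: €2,949,300 + €39,420 = €2,988,720
Costs: 40% of €2,988,720 = €1,195,488
Award plus costs: €2,988,720 + €1,195,488 = €4,184,208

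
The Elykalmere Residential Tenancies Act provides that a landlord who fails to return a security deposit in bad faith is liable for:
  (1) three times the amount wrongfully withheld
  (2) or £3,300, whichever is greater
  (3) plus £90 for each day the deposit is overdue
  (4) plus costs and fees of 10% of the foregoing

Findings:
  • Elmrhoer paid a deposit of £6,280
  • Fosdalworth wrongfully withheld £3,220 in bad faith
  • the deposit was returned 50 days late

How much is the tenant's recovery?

Trebled: 3 × £3,220 = £9,660
Minimum £3,300: £9,660 meets the minimum, no increase.
Late-return penalty: 50 × £90 = £4,500
Damages plus late penalty: £9,660 + £4,500 = £14,160
Costs and fees: 10% of £14,160 = £1,416
Total recovery: £14,160 + £1,416 = £15,576

£15,576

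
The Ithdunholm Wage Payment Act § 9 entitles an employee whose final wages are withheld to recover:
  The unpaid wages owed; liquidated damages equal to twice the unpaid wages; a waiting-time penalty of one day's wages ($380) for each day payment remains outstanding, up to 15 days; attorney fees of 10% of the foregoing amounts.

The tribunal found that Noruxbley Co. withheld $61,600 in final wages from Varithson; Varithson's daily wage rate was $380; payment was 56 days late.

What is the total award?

$209,550

Doubled: 2 × $61,600 = $123,200
Penalty days: min(56, 15) = 15
Waiting-time penalty: 15 × $380 = $5,700
Subtotal: $61,600 + $123,200 + $5,700 = $190,500
Attorney fees: 10% of $190,500 = $19,050
Total award: $190,500 + $19,050 = $209,550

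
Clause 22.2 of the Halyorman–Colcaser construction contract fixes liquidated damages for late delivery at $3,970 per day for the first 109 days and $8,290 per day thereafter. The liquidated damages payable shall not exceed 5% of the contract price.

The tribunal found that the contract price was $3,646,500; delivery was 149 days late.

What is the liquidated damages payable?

First 109 days: 109 × $3,970 = $432,730
Remaining days: (149 − 109) × $8,290 = $331,600
Accrued per-day damages: $432,730 + $331,600 = $764,330
Cap: 5% of $3,646,500 = $182,325
Cap at $182,325: $764,330 exceeds the cap → $182,325

$182,325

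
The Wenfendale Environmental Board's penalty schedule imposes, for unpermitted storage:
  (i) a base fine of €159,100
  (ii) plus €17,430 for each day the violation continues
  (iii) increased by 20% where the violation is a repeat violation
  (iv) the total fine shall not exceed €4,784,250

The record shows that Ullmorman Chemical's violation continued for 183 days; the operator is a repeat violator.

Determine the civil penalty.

Civil penalty: €4,018,548

Per-day component: 183 × €17,430 = €3,189,690
Base plus per-day: €159,100 + €3,189,690 = €3,348,790
Enhancement: 20% of €3,348,790 = €669,758
Enhanced fine: €3,348,790 + €669,758 = €4,018,548
Cap at €4,784,250: €4,018,548 is within the cap, no reduction.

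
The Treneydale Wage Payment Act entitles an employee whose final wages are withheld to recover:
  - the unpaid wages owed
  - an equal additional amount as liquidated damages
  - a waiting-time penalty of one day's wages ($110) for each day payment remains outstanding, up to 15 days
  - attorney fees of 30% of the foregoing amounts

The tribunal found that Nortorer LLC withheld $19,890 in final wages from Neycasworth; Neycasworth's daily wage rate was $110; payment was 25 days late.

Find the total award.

Liquidated damages (equal amount): $19,890
Penalty days: min(25, 15) = 15
Waiting-time penalty: 15 × $110 = $1,650
Subtotal: $19,890 + $19,890 + $1,650 = $41,430
Attorney fees: 30% of $41,430 = $12,429
Total award: $41,430 + $12,429 = $53,859

$53,859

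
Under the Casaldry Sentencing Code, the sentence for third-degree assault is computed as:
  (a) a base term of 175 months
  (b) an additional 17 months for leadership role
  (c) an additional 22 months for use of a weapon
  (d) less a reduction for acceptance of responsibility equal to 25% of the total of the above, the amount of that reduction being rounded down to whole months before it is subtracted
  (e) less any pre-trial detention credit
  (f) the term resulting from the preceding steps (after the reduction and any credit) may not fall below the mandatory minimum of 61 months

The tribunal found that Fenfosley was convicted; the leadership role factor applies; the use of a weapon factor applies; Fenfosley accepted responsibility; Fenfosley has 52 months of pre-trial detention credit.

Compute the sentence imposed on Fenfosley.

Leadership role enhancement: +17 months
Use of a weapon enhancement: +22 months
Adjusted term: 175 months + 17 months + 22 months = 214 months
Acceptance of responsibility reduction: 25% of 214 months = 53 months (rounded down)
After reduction: 214 − 53 = 161 months
Less pre-trial detention credit: 161 months − 52 months = 109 months
Minimum 61 months: 109 months meets the minimum, no increase.

Sentence: 109 months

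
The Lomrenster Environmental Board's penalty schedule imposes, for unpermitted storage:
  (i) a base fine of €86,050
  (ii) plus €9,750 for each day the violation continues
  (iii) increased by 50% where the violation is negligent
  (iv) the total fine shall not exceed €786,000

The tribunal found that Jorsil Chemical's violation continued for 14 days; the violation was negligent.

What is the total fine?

Per-day component: 14 × €9,750 = €136,500
Base plus per-day: €86,050 + €136,500 = €222,550
Enhancement: 50% of €222,550 = €111,275
Enhanced fine: €222,550 + €111,275 = €333,825
Cap at €786,000: €333,825 is within the cap, no reduction.

€333,825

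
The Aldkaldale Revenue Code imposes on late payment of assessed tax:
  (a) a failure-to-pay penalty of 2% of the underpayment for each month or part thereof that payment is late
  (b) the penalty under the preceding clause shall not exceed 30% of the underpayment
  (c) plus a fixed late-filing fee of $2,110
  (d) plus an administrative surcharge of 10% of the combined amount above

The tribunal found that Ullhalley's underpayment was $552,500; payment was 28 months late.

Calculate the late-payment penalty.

$184,646

Accrued rate: 2% × 28 = 56%, capped at 30% → 30%
Failure-to-pay penalty: 30% of $552,500 = $165,750
Penalty before surcharge: $165,750 + $2,110 = $167,860
Administrative surcharge: 10% of $167,860 = $16,786
Total penalty: $167,860 + $16,786 = $184,646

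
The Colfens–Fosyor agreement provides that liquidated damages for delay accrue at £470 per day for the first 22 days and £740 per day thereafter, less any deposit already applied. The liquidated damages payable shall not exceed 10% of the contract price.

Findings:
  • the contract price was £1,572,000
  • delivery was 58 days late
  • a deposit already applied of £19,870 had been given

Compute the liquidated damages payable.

Liquidated damages: £17,110

First 22 days: 22 × £470 = £10,340
Remaining days: (58 − 22) × £740 = £26,640
Accrued per-day damages: £10,340 + £26,640 = £36,980
Less deposit already applied: £36,980 − £19,870 = £17,110
Cap: 10% of £1,572,000 = £157,200
Cap at £157,200: £17,110 is within the cap, no reduction.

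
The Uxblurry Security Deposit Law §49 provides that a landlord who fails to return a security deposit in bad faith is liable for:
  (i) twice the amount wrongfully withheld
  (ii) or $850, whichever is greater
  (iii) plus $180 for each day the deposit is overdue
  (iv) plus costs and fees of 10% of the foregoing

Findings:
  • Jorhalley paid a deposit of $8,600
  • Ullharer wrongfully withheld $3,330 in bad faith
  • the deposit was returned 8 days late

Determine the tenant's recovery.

$8,910

Doubled: 2 × $3,330 = $6,660
Minimum $850: $6,660 meets the minimum, no increase.
Late-return penalty: 8 × $180 = $1,440
Damages plus late penalty: $6,660 + $1,440 = $8,100
Costs and fees: 10% of $8,100 = $810
Total recovery: $8,100 + $810 = $8,910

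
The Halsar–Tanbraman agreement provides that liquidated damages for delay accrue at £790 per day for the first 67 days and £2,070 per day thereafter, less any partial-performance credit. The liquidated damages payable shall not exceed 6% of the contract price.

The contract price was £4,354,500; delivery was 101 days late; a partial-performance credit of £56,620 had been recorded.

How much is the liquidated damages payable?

First 67 days: 67 × £790 = £52,930
Remaining days: (101 − 67) × £2,070 = £70,380
Accrued per-day damages: £52,930 + £70,380 = £123,310
Less partial-performance credit: £123,310 − £56,620 = £66,690
Cap: 6% of £4,354,500 = £261,270
Cap at £261,270: £66,690 is within the cap, no reduction.

£66,690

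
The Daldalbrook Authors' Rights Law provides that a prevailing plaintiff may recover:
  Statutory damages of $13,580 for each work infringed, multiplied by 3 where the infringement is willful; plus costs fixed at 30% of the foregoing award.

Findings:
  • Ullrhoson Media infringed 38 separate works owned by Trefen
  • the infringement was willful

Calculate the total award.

$2,012,556

Statutory damages: 38 × $13,580 = $516,040
Trebled: 3 × $516,040 = $1,548,120
Costs: 30% of $1,548,120 = $464,436
Award plus costs: $1,548,120 + $464,436 = $2,012,556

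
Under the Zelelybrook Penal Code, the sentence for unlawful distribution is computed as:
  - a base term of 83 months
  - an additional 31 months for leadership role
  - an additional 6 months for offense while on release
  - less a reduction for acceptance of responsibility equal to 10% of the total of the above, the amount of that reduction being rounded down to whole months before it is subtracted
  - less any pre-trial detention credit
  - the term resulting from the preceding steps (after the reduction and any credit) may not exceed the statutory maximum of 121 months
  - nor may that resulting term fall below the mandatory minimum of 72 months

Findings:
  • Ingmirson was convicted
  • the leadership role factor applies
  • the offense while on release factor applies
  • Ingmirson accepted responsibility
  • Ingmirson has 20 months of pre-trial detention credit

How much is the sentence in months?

88 months

Leadership role enhancement: +31 months
Offense while on release enhancement: +6 months
Adjusted term: 83 months + 31 months + 6 months = 120 months
Acceptance of responsibility reduction: 10% of 120 months = 12 months (rounded down)
After reduction: 120 − 12 = 108 months
Less pre-trial detention credit: 108 months − 20 months = 88 months
Cap at 121 months: 88 months is within the cap, no reduction.
Minimum 72 months: 88 months meets the minimum, no increase.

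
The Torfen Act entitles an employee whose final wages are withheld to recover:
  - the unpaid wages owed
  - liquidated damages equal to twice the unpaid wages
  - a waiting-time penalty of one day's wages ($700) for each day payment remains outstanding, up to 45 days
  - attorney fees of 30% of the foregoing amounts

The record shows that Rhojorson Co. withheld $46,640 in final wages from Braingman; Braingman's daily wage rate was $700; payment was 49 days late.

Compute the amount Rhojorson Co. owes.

$222,846

Doubled: 2 × $46,640 = $93,280
Penalty days: min(49, 45) = 45
Waiting-time penalty: 45 × $700 = $31,500
Subtotal: $46,640 + $93,280 + $31,500 = $171,420
Attorney fees: 30% of $171,420 = $51,426
Total award: $171,420 + $51,426 = $222,846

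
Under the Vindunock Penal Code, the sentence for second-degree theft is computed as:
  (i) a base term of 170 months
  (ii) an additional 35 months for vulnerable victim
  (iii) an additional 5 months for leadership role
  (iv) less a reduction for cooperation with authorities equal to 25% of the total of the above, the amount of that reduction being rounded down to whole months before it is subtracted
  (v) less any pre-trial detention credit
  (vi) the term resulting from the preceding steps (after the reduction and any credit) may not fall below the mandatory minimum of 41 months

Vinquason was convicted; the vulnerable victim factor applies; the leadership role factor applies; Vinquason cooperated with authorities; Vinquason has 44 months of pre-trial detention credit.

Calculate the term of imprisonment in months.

Vulnerable victim enhancement: +35 months
Leadership role enhancement: +5 months
Adjusted term: 170 months + 35 months + 5 months = 210 months
Cooperation with authorities reduction: 25% of 210 months = 52 months (rounded down)
After reduction: 210 − 52 = 158 months
Less pre-trial detention credit: 158 months − 44 months = 114 months
Minimum 41 months: 114 months meets the minimum, no increase.

114 months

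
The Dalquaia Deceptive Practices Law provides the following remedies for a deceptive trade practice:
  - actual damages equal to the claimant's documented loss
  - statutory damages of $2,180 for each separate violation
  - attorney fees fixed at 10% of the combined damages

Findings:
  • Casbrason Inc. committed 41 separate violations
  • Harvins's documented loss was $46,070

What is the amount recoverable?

Statutory damages: 41 × $2,180 = $89,380
Combined damages: $46,070 + $89,380 = $135,450
Attorney fees: 10% of $135,450 = $13,545
Total recovery: $135,450 + $13,545 = $148,995

$148,995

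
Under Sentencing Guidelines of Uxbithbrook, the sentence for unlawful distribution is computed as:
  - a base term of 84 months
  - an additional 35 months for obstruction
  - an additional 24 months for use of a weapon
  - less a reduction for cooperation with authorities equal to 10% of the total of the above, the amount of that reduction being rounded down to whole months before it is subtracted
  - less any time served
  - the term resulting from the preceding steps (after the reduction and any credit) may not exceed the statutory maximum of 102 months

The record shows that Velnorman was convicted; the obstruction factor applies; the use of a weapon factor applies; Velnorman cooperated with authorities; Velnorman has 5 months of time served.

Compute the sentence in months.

102 months

Obstruction enhancement: +35 months
Use of a weapon enhancement: +24 months
Adjusted term: 84 months + 35 months + 24 months = 143 months
Cooperation with authorities reduction: 10% of 143 months = 14 months (rounded down)
After reduction: 143 − 14 = 129 months
Less time served: 129 months − 5 months = 124 months
Cap at 102 months: 124 months exceeds the cap → 102 months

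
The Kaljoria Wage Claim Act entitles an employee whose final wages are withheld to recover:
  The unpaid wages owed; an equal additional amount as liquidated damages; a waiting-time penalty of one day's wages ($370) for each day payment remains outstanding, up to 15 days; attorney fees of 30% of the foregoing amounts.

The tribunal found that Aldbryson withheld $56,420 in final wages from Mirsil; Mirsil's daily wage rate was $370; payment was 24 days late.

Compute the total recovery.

$153,907

Liquidated damages (equal amount): $56,420
Penalty days: min(24, 15) = 15
Waiting-time penalty: 15 × $370 = $5,550
Subtotal: $56,420 + $56,420 + $5,550 = $118,390
Attorney fees: 30% of $118,390 = $35,517
Total award: $118,390 + $35,517 = $153,907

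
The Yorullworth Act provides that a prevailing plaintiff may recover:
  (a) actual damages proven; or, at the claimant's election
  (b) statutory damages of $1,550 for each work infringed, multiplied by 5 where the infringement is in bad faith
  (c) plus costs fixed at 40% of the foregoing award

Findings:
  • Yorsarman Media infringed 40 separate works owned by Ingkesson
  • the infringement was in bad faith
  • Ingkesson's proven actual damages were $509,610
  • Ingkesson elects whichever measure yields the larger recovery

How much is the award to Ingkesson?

$713,454

Statutory damages: 40 × $1,550 = $62,000
Multiplied by 5: 5 × $62,000 = $310,000
Greater of actual damages ($509,610) or enhanced statutory damages ($310,000): $509,610
Costs: 40% of $509,610 = $203,844
Award plus costs: $509,610 + $203,844 = $713,454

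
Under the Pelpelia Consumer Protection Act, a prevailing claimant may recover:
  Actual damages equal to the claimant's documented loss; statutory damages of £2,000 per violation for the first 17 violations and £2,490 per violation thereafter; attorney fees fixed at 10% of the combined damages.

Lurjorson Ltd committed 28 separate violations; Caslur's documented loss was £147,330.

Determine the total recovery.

£229,592

First 17 violations: 17 × £2,000 = £34,000
Remaining violations: (28 − 17) × £2,490 = £27,390
Statutory damages: £34,000 + £27,390 = £61,390
Combined damages: £147,330 + £61,390 = £208,720
Attorney fees: 10% of £208,720 = £20,872
Total recovery: £208,720 + £20,872 = £229,592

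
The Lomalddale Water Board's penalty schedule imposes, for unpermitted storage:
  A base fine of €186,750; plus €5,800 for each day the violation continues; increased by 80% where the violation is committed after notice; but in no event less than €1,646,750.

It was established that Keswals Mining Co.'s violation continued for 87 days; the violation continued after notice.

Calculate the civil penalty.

Per-day component: 87 × €5,800 = €504,600
Base plus per-day: €186,750 + €504,600 = €691,350
Enhancement: 80% of €691,350 = €553,080
Enhanced fine: €691,350 + €553,080 = €1,244,430
Minimum €1,646,750: €1,244,430 is below the minimum → €1,646,750

€1,646,750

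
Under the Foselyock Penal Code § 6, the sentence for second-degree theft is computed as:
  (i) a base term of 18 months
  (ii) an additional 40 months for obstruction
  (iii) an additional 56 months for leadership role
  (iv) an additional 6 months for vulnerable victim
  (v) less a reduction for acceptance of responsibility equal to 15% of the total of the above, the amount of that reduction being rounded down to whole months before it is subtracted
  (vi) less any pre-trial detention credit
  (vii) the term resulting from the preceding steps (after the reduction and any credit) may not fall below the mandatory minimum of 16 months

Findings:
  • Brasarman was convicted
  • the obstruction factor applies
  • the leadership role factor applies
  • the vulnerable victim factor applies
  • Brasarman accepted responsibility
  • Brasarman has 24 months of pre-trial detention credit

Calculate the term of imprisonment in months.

78 months

Obstruction enhancement: +40 months
Leadership role enhancement: +56 months
Vulnerable victim enhancement: +6 months
Adjusted term: 18 months + 40 months + 56 months + 6 months = 120 months
Acceptance of responsibility reduction: 15% of 120 months = 18 months (rounded down)
After reduction: 120 − 18 = 102 months
Less pre-trial detention credit: 102 months − 24 months = 78 months
Minimum 16 months: 78 months meets the minimum, no increase.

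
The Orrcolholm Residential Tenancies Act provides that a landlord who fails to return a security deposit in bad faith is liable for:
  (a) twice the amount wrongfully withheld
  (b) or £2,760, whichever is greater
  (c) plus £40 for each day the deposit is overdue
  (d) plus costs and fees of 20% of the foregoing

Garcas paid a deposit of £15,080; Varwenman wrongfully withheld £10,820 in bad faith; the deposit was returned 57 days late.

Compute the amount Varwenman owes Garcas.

Doubled: 2 × £10,820 = £21,640
Minimum £2,760: £21,640 meets the minimum, no increase.
Late-return penalty: 57 × £40 = £2,280
Damages plus late penalty: £21,640 + £2,280 = £23,920
Costs and fees: 20% of £23,920 = £4,784
Total recovery: £23,920 + £4,784 = £28,704

Recovery: £28,704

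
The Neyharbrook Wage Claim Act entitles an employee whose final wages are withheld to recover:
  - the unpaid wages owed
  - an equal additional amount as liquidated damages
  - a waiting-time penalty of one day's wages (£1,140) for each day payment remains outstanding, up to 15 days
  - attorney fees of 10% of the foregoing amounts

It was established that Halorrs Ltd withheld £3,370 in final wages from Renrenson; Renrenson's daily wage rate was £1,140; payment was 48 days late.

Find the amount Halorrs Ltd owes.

Total award: £26,224

Liquidated damages (equal amount): £3,370
Penalty days: min(48, 15) = 15
Waiting-time penalty: 15 × £1,140 = £17,100
Subtotal: £3,370 + £3,370 + £17,100 = £23,840
Attorney fees: 10% of £23,840 = £2,384
Total award: £23,840 + £2,384 = £26,224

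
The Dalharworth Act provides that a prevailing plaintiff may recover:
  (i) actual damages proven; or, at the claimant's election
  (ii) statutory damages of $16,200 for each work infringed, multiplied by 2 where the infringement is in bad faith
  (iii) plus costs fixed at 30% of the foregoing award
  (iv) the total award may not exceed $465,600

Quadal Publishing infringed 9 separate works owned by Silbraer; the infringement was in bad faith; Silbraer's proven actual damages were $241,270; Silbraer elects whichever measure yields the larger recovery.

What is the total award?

Statutory damages: 9 × $16,200 = $145,800
Doubled: 2 × $145,800 = $291,600
Greater of actual damages ($241,270) or enhanced statutory damages ($291,600): $291,600
Costs: 30% of $291,600 = $87,480
Award plus costs: $291,600 + $87,480 = $379,080
Cap at $465,600: $379,080 is within the cap, no reduction.

$379,080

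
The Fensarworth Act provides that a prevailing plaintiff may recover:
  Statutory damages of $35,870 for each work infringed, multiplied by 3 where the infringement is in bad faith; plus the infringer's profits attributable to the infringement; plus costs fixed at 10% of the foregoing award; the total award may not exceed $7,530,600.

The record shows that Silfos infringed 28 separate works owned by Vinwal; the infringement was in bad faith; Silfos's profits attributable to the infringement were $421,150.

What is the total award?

$3,777,653

Statutory damages: 28 × $35,870 = $1,004,360
Trebled: 3 × $1,004,360 = $3,013,080
Combined award: $3,013,080 + $421,150 = $3,434,230
Costs: 10% of $3,434,230 = $343,423
Award plus costs: $3,434,230 + $343,423 = $3,777,653
Cap at $7,530,600: $3,777,653 is within the cap, no reduction.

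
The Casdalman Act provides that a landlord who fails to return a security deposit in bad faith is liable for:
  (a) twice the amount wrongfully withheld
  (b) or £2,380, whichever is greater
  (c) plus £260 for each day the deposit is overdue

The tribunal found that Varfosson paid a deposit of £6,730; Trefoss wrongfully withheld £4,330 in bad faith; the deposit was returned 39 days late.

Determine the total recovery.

£18,800

Doubled: 2 × £4,330 = £8,660
Minimum £2,380: £8,660 meets the minimum, no increase.
Late-return penalty: 39 × £260 = £10,140
Damages plus late penalty: £8,660 + £10,140 = £18,800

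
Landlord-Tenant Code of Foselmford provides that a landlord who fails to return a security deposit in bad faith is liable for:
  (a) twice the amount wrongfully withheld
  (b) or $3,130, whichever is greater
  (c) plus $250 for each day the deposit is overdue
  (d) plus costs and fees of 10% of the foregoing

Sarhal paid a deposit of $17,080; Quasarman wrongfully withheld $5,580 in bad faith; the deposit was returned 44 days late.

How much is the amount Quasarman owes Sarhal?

Doubled: 2 × $5,580 = $11,160
Minimum $3,130: $11,160 meets the minimum, no increase.
Late-return penalty: 44 × $250 = $11,000
Damages plus late penalty: $11,160 + $11,000 = $22,160
Costs and fees: 10% of $22,160 = $2,216
Total recovery: $22,160 + $2,216 = $24,376

Recovery: $24,376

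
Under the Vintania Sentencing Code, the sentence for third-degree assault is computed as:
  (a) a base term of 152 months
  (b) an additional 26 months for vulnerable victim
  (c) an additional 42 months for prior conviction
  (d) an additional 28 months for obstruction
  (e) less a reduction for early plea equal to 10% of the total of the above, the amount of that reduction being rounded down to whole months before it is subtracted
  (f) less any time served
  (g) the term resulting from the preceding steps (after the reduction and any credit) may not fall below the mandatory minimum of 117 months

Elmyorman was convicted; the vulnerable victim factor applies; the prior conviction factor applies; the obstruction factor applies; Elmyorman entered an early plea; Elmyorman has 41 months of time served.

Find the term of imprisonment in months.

183 months

Vulnerable victim enhancement: +26 months
Prior conviction enhancement: +42 months
Obstruction enhancement: +28 months
Adjusted term: 152 months + 26 months + 42 months + 28 months = 248 months
Early plea reduction: 10% of 248 months = 24 months (rounded down)
After reduction: 248 − 24 = 224 months
Less time served: 224 months − 41 months = 183 months
Minimum 117 months: 183 months meets the minimum, no increase.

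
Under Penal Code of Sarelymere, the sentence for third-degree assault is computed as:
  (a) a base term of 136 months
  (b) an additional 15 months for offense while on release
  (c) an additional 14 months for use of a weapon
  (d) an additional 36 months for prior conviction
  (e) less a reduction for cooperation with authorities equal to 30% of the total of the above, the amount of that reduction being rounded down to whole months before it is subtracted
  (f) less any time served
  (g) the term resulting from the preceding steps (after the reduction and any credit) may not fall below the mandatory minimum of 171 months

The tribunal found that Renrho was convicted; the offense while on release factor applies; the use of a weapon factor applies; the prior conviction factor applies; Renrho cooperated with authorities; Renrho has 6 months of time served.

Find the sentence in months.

Offense while on release enhancement: +15 months
Use of a weapon enhancement: +14 months
Prior conviction enhancement: +36 months
Adjusted term: 136 months + 15 months + 14 months + 36 months = 201 months
Cooperation with authorities reduction: 30% of 201 months = 60 months (rounded down)
After reduction: 201 − 60 = 141 months
Less time served: 141 months − 6 months = 135 months
Minimum 171 months: 135 months is below the minimum → 171 months

171 months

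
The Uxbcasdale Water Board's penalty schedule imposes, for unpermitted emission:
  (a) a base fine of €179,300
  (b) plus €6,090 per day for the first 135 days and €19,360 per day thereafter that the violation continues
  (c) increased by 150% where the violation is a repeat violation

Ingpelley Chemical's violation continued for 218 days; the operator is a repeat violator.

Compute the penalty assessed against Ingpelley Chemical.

First 135 days: 135 × €6,090 = €822,150
Remaining days: (218 − 135) × €19,360 = €1,606,880
Per-day component: €822,150 + €1,606,880 = €2,429,030
Base plus per-day: €179,300 + €2,429,030 = €2,608,330
Enhancement: 150% of €2,608,330 = €3,912,495
Enhanced fine: €2,608,330 + €3,912,495 = €6,520,825

€6,520,825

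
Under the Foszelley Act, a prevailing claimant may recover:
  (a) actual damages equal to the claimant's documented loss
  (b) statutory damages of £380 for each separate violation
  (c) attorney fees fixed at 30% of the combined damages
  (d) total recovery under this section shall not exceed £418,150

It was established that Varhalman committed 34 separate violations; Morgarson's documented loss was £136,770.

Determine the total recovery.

Total recovery: £194,597

Statutory damages: 34 × £380 = £12,920
Combined damages: £136,770 + £12,920 = £149,690
Attorney fees: 30% of £149,690 = £44,907
Total before cap: £149,690 + £44,907 = £194,597
Cap at £418,150: £194,597 is within the cap, no reduction.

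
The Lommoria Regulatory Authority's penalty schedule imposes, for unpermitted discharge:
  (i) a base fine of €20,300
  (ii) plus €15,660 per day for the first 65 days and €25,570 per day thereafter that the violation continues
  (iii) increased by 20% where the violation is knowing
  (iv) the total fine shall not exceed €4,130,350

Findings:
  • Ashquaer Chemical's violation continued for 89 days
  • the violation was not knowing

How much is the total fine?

€1,651,880

First 65 days: 65 × €15,660 = €1,017,900
Remaining days: (89 − 65) × €25,570 = €613,680
Per-day component: €1,017,900 + €613,680 = €1,631,580
Base plus per-day: €20,300 + €1,631,580 = €1,651,880
The violation was not knowing: no 20% increase.
Cap at €4,130,350: €1,651,880 is within the cap, no reduction.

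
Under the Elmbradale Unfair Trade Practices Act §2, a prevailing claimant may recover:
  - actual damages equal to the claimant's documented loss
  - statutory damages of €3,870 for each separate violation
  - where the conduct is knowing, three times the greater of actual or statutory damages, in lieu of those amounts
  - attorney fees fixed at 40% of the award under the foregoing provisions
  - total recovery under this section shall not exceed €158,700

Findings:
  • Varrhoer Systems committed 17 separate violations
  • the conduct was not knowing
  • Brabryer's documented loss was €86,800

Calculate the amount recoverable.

Statutory damages: 17 × €3,870 = €65,790
Conduct not knowing: the in-lieu enhancement does not apply.
Actual plus statutory damages: €86,800 + €65,790 = €152,590
Attorney fees: 40% of €152,590 = €61,036
Total before cap: €152,590 + €61,036 = €213,626
Cap at €158,700: €213,626 exceeds the cap → €158,700

€158,700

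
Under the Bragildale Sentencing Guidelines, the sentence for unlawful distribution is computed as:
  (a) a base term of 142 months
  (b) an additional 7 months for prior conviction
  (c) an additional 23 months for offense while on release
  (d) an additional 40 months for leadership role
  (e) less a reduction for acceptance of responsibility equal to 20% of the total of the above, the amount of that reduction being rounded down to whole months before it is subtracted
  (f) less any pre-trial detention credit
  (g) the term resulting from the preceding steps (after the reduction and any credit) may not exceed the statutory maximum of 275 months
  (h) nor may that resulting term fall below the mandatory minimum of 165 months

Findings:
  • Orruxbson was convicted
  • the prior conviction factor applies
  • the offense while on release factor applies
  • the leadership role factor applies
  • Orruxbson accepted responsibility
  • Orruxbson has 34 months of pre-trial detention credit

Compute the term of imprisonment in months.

165 months

Prior conviction enhancement: +7 months
Offense while on release enhancement: +23 months
Leadership role enhancement: +40 months
Adjusted term: 142 months + 7 months + 23 months + 40 months = 212 months
Acceptance of responsibility reduction: 20% of 212 months = 42 months (rounded down)
After reduction: 212 − 42 = 170 months
Less pre-trial detention credit: 170 months − 34 months = 136 months
Cap at 275 months: 136 months is within the cap, no reduction.
Minimum 165 months: 136 months is below the minimum → 165 months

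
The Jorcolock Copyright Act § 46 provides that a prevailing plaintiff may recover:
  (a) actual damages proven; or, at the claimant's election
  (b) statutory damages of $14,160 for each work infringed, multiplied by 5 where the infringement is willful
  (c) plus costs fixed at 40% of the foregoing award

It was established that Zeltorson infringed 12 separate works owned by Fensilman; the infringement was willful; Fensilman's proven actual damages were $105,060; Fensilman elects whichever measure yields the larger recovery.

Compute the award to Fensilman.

Award: $1,189,440

Statutory damages: 12 × $14,160 = $169,920
Multiplied by 5: 5 × $169,920 = $849,600
Greater of actual damages ($105,060) or enhanced statutory damages ($849,600): $849,600
Costs: 40% of $849,600 = $339,840
Award plus costs: $849,600 + $339,840 = $1,189,440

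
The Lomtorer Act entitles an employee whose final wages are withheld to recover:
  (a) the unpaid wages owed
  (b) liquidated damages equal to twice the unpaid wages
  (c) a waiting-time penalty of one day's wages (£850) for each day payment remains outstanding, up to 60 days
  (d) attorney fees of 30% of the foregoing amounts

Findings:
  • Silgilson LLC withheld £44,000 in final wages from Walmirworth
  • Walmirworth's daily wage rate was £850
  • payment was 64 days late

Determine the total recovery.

£237,900

Doubled: 2 × £44,000 = £88,000
Penalty days: min(64, 60) = 60
Waiting-time penalty: 60 × £850 = £51,000
Subtotal: £44,000 + £88,000 + £51,000 = £183,000
Attorney fees: 30% of £183,000 = £54,900
Total award: £183,000 + £54,900 = £237,900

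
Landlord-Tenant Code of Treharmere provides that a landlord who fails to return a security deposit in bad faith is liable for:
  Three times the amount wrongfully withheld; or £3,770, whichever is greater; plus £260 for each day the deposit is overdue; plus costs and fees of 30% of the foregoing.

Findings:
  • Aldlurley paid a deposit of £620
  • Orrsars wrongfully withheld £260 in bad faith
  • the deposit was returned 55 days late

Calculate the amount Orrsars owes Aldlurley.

Trebled: 3 × £260 = £780
Minimum £3,770: £780 is below the minimum → £3,770
Late-return penalty: 55 × £260 = £14,300
Damages plus late penalty: £3,770 + £14,300 = £18,070
Costs and fees: 30% of £18,070 = £5,421
Total recovery: £18,070 + £5,421 = £23,491

£23,491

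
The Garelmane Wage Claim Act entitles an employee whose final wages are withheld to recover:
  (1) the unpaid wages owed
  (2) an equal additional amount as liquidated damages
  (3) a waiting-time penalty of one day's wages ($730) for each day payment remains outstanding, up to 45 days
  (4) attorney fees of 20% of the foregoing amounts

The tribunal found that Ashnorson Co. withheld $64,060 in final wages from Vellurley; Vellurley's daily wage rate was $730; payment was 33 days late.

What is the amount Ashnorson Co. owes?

Total award: $182,652

Liquidated damages (equal amount): $64,060
Penalty days: min(33, 45) = 33
Waiting-time penalty: 33 × $730 = $24,090
Subtotal: $64,060 + $64,060 + $24,090 = $152,210
Attorney fees: 20% of $152,210 = $30,442
Total award: $152,210 + $30,442 = $182,652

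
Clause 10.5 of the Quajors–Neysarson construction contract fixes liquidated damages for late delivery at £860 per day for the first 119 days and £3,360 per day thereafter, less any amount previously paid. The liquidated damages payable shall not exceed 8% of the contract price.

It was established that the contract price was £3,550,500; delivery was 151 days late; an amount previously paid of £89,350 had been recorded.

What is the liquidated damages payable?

Liquidated damages: £120,510

First 119 days: 119 × £860 = £102,340
Remaining days: (151 − 119) × £3,360 = £107,520
Accrued per-day damages: £102,340 + £107,520 = £209,860
Less amount previously paid: £209,860 − £89,350 = £120,510
Cap: 8% of £3,550,500 = £284,040
Cap at £284,040: £120,510 is within the cap, no reduction.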